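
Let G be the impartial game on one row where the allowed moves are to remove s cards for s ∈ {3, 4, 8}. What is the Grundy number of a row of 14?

0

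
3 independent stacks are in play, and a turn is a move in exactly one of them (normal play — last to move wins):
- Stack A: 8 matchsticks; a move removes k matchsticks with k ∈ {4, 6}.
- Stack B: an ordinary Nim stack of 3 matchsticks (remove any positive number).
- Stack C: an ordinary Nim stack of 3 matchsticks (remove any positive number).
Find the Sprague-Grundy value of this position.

2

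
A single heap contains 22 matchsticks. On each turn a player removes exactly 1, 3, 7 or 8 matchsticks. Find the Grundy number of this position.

1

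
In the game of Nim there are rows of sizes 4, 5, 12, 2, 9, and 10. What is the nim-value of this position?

12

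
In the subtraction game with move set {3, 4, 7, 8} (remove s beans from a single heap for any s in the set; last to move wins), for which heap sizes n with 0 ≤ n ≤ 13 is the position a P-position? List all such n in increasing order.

0, 1, 2, 11, 12, 13

Grundy values for subtraction set {3, 4, 7, 8}:
g(0) = mex{} = 0
g(1) = mex{} = 0
g(2) = mex{} = 0
g(3) = mex{0} = 1
g(4) = mex{0} = 1
g(5) = mex{0} = 1
g(6) = mex{0,1} = 2
g(7) = mex{0,1} = 2
g(8) = mex{0,1} = 2
g(9) = mex{0,1,2} = 3
g(10) = mex{0,1,2} = 3
g(11) = mex{1,2} = 0
g(12) = mex{1,2,3} = 0
g(13) = mex{1,2,3} = 0
The P-positions (g = 0) in 0..13 are 0, 1, 2, 11, 12, 13.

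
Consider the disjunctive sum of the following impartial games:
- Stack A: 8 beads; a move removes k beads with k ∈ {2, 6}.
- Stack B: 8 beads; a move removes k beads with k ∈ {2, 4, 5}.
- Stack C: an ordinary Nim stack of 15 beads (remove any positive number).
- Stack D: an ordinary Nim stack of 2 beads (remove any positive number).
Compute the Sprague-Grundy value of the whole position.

13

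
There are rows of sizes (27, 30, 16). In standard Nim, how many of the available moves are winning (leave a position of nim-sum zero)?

3

In binary:
  11011  (27)
  11110  (30)
  10000  (16)
  -----
  10101  (21)
The overall nim-sum is X = 21. A row of size p has a winning move iff p XOR X < p (reduce it to p XOR X).
  27: 27 XOR 21 = 14 < 27 — winning move (to 14).
  30: 30 XOR 21 = 11 < 30 — winning move (to 11).
  16: 16 XOR 21 = 5 < 16 — winning move (to 5).
That gives 3 winning moves.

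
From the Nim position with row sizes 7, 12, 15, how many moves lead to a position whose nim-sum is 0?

3

In binary:
  0111  (7)
  1100  (12)
  1111  (15)
  ----
  0100  (4)
The overall nim-sum is X = 4. A row of size p has a winning move iff p XOR X < p (reduce it to p XOR X).
  7: 7 XOR 4 = 3 < 7 — winning move (to 3).
  12: 12 XOR 4 = 8 < 12 — winning move (to 8).
  15: 15 XOR 4 = 11 < 15 — winning move (to 11).
That gives 3 winning moves.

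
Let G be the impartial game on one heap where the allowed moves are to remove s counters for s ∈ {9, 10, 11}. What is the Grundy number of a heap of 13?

1

Grundy values for subtraction set {9, 10, 11}:
g(0) = mex{} = 0
g(1) = mex{} = 0
g(2) = mex{} = 0
g(3) = mex{} = 0
g(4) = mex{} = 0
g(5) = mex{} = 0
g(6) = mex{} = 0
g(7) = mex{} = 0
g(8) = mex{} = 0
g(9) = mex{0} = 1
g(10) = mex{0} = 1
g(11) = mex{0} = 1
g(12) = mex{0} = 1
g(13) = mex{0} = 1
So g(13) = 1.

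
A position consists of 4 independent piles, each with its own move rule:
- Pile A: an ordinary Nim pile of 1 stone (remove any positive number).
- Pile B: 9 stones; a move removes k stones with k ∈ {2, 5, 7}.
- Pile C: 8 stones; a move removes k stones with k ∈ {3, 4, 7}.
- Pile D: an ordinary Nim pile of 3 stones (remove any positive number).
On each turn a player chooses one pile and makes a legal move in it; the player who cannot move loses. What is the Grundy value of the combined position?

2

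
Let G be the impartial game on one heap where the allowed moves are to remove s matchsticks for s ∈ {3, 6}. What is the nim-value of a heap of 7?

2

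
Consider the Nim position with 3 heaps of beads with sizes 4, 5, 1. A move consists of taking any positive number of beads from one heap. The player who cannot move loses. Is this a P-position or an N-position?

P-position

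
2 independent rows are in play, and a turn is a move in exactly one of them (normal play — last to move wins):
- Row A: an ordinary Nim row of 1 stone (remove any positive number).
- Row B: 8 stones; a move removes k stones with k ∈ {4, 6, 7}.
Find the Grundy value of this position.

3

Row A is a plain Nim row of size 1, so its Grundy value is 1.
Grundy values for row B (subtraction set {4, 6, 7}):
k:     0  1  2  3  4  5  6  7  8
g(k):  0  0  0  0  1  1  1  1  2
So g(8) = 2.
The value of a disjunctive sum is the nim-sum of the parts.
Combined value = 1 XOR 2 = 3.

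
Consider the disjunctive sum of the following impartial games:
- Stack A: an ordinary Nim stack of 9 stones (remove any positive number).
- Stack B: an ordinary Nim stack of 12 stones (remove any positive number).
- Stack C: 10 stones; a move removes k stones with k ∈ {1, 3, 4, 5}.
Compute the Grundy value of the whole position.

5

Stack A is a plain Nim stack of size 9, so its Grundy value is 9.
Stack B is a plain Nim stack of size 12, so its Grundy value is 12.
Build the Grundy sequence for stack C with g(k) = mex{g(k−s) : s ∈ {1, 3, 4, 5}, s ≤ k}:
k:     0  1  2  3  4  5  6  7  8  9 10
g(k):  0  1  0  1  2  3  2  3  0  1  0
So g(10) = 0.
By the Sprague-Grundy theorem, the Grundy value of a sum of independent games is the XOR of the component values.
Combined value = 9 ⊕ 12 ⊕ 0 = 5.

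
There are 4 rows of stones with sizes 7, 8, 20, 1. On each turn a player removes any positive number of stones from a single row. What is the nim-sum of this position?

26

Nim-sum: 7 ^ 8 ^ 20 ^ 1 = 26.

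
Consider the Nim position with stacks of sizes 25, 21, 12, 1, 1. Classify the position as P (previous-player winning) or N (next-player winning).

P-position

Nim-sum: 25 ⊕ 21 ⊕ 12 ⊕ 1 ⊕ 1 = 0.
The nim-sum is 0, so this is a P-position: the player to move is in a losing position under optimal play.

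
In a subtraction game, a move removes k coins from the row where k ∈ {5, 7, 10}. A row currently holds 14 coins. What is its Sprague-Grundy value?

2

Grundy values for subtraction set {5, 7, 10}:
k:     0  1  2  3  4  5  6  7  8  9 10 11 12 13 14
g(k):  0  0  0  0  0  1  1  1  1  1  2  2  2  2  2
So g(14) = 2.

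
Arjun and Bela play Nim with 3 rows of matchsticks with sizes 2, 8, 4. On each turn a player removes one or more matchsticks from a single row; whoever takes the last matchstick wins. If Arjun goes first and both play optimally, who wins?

Arjun wins

Compute the nim-sum pairwise:
2 XOR 8 = 10
10 XOR 4 = 14
The nim-sum is 14 ≠ 0, so this is an N-position: the player to move can win; Arjun has a winning move.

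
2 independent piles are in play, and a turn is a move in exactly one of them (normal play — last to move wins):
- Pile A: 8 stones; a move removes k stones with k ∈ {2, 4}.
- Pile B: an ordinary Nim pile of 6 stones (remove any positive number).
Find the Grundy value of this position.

7

Grundy values for pile A (subtraction set {2, 4}):
g(0) = mex{} = 0
g(1) = mex{} = 0
g(2) = mex{0} = 1
g(3) = mex{0} = 1
g(4) = mex{0,1} = 2
g(5) = mex{0,1} = 2
g(6) = mex{1,2} = 0
g(7) = mex{1,2} = 0
g(8) = mex{0,2} = 1
So g(8) = 1.
Pile B is a plain Nim pile of size 6, so its Grundy value is 6.
By the Sprague-Grundy theorem, the Grundy value of a sum of independent games is the XOR of the component values.
Combined value = 1 XOR 6 = 7.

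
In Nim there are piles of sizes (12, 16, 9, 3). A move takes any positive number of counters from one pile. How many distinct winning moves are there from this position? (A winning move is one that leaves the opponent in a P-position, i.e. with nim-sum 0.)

Write each in binary and XOR column by column:
  01100  (12)
  10000  (16)
  01001  (9)
  00011  (3)
  -----
  10110  (22)
The overall nim-sum is X = 22. A pile of size p has a winning move iff p XOR X < p (reduce it to p XOR X).
  12: 12 XOR 22 = 26 ≥ 12 — no move.
  16: 16 XOR 22 = 6 < 16 — winning move (to 6).
  9: 9 XOR 22 = 31 ≥ 9 — no move.
  3: 3 XOR 22 = 21 ≥ 3 — no move.
That gives 1 winning move.

1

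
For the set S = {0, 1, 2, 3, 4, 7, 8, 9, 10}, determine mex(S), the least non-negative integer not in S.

The values 0, 1, 2, 3, 4 are all present; 5 is the first non-negative integer missing from the set.

5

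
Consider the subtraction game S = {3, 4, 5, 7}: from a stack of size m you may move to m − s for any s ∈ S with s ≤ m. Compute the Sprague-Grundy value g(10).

0

Build the Grundy sequence with g(k) = mex{g(k−s) : s ∈ {3, 4, 5, 7}, s ≤ k}:
g(0) = mex{} = 0
g(1) = mex{} = 0
g(2) = mex{} = 0
g(3) = mex{0} = 1
g(4) = mex{0} = 1
g(5) = mex{0} = 1
g(6) = mex{0,1} = 2
g(7) = mex{0,1} = 2
g(8) = mex{0,1} = 2
g(9) = mex{0,1,2} = 3
g(10) = mex{1,2} = 0
So g(10) = 0.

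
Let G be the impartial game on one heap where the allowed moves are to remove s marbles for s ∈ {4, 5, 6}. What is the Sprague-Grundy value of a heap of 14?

Build the Grundy sequence with g(k) = mex{g(k−s) : s ∈ {4, 5, 6}, s ≤ k}:
g(0) = mex{} = 0
g(1) = mex{} = 0
g(2) = mex{} = 0
g(3) = mex{} = 0
g(4) = mex{0} = 1
g(5) = mex{0} = 1
g(6) = mex{0} = 1
g(7) = mex{0} = 1
g(8) = mex{0,1} = 2
g(9) = mex{0,1} = 2
g(10) = mex{1} = 0
g(11) = mex{1} = 0
g(12) = mex{1,2} = 0
g(13) = mex{1,2} = 0
g(14) = mex{0,2} = 1
So g(14) = 1.

1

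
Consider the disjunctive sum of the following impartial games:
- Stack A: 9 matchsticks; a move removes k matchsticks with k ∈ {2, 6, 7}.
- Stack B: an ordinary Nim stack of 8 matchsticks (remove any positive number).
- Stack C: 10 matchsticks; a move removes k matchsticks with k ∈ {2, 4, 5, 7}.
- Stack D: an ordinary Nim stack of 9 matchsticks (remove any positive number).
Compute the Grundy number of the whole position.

For stack A, compute g(0), g(1), … with moves {2, 6, 7}:
k:     0  1  2  3  4  5  6  7  8  9
g(k):  0  0  1  1  0  0  1  1  2  0
So g(9) = 0.
Stack B is a plain Nim stack of size 8, so its Grundy value is 8.
For stack C, compute g(0), g(1), … with moves {2, 4, 5, 7}:
k:     0  1  2  3  4  5  6  7  8  9 10
g(k):  0  0  1  1  2  2  3  3  4  0  0
So g(10) = 0.
Stack D is a plain Nim stack of size 9, so its Grundy value is 9.
The value of a disjunctive sum is the nim-sum of the parts.
Combined value = 0 ⊕ 8 ⊕ 0 ⊕ 9 = 1.

1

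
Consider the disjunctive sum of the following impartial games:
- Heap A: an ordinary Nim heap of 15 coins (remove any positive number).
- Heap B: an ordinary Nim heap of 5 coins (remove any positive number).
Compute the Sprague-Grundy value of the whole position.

10

Heap A is a plain Nim heap of size 15, so its Grundy value is 15.
Heap B is a plain Nim heap of size 5, so its Grundy value is 5.
By the Sprague-Grundy theorem, the Grundy value of a sum of independent games is the XOR of the component values.
Combined value = 15 XOR 5 = 10.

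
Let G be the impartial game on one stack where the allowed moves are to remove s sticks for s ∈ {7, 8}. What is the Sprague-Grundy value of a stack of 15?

Build the Grundy sequence with g(k) = mex{g(k−s) : s ∈ {7, 8}, s ≤ k}:
k:     0  1  2  3  4  5  6  7  8  9 10 11 12 13 14 15
g(k):  0  0  0  0  0  0  0  1  1  1  1  1  1  1  2  0
So g(15) = 0.

0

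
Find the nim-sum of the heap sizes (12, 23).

In binary:
  01100  (12)
  10111  (23)
  -----
  11011  (27)

27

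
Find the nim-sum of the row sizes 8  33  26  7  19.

Compute the nim-sum pairwise:
8 ⊕ 33 = 41
41 ⊕ 26 = 51
51 ⊕ 7 = 52
52 ⊕ 19 = 39

39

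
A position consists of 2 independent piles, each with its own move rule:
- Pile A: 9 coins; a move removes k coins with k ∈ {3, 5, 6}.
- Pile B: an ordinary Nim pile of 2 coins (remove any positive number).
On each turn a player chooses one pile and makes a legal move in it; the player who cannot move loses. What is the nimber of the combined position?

For pile A, compute g(0), g(1), … with moves {3, 5, 6}:
g(0) = mex{} = 0
g(1) = mex{} = 0
g(2) = mex{} = 0
g(3) = mex{0} = 1
g(4) = mex{0} = 1
g(5) = mex{0} = 1
g(6) = mex{0,1} = 2
g(7) = mex{0,1} = 2
g(8) = mex{0,1} = 2
g(9) = mex{1,2} = 0
So g(9) = 0.
Pile B is a plain Nim pile of size 2, so its Grundy value is 2.
By the Sprague-Grundy theorem, the Grundy value of a sum of independent games is the XOR of the component values.
Combined value = 0 XOR 2 = 2.

2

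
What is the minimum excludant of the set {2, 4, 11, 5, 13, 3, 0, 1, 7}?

The values 0, 1, 2, 3, 4, 5 are all present; 6 is the first non-negative integer missing from the set.

6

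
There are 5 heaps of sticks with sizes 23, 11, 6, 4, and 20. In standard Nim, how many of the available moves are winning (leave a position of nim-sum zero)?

In binary:
  10111  (23)
  01011  (11)
  00110  (6)
  00100  (4)
  10100  (20)
  -----
  01010  (10)
The overall nim-sum is X = 10. A heap of size p has a winning move iff p XOR X < p (reduce it to p XOR X).
  23: 23 XOR 10 = 29 ≥ 23 — no move.
  11: 11 XOR 10 = 1 < 11 — winning move (to 1).
  6: 6 XOR 10 = 12 ≥ 6 — no move.
  4: 4 XOR 10 = 14 ≥ 4 — no move.
  20: 20 XOR 10 = 30 ≥ 20 — no move.
That gives 1 winning move.

1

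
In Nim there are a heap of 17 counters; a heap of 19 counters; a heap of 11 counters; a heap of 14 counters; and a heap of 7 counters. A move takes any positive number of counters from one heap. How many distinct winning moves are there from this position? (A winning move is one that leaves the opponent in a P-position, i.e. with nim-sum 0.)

0

Write each in binary and XOR column by column:
  10001  (17)
  10011  (19)
  01011  (11)
  01110  (14)
  00111  (7)
  -----
  00000  (0)
The nim-sum is already 0, so every move leaves a nonzero nim-sum — there are no winning moves.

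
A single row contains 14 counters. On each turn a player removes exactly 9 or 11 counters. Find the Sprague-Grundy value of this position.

1

Compute g(0), g(1), … for moves {9, 11}:
g(0) = mex{} = 0
g(1) = mex{} = 0
g(2) = mex{} = 0
g(3) = mex{} = 0
g(4) = mex{} = 0
g(5) = mex{} = 0
g(6) = mex{} = 0
g(7) = mex{} = 0
g(8) = mex{} = 0
g(9) = mex{0} = 1
g(10) = mex{0} = 1
g(11) = mex{0} = 1
g(12) = mex{0} = 1
g(13) = mex{0} = 1
g(14) = mex{0} = 1
So g(14) = 1.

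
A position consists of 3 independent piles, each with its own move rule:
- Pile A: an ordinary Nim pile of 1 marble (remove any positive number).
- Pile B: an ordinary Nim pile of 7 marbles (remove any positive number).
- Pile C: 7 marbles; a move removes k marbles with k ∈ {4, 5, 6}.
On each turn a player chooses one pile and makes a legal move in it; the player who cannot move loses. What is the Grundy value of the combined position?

7

Pile A is a plain Nim pile of size 1, so its Grundy value is 1.
Pile B is a plain Nim pile of size 7, so its Grundy value is 7.
Build the Grundy sequence for pile C with g(k) = mex{g(k−s) : s ∈ {4, 5, 6}, s ≤ k}:
g(0) = mex{} = 0
g(1) = mex{} = 0
g(2) = mex{} = 0
g(3) = mex{} = 0
g(4) = mex{0} = 1
g(5) = mex{0} = 1
g(6) = mex{0} = 1
g(7) = mex{0} = 1
So g(7) = 1.
The value of a disjunctive sum is the nim-sum of the parts.
Combined value = 1 XOR 7 XOR 1 = 7.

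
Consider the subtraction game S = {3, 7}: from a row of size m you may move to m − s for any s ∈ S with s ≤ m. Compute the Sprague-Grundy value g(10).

0

Build the Grundy sequence with g(k) = mex{g(k−s) : s ∈ {3, 7}, s ≤ k}:
g(0) = mex{} = 0
g(1) = mex{} = 0
g(2) = mex{} = 0
g(3) = mex{0} = 1
g(4) = mex{0} = 1
g(5) = mex{0} = 1
g(6) = mex{1} = 0
g(7) = mex{0,1} = 2
g(8) = mex{0,1} = 2
g(9) = mex{0} = 1
g(10) = mex{1,2} = 0
So g(10) = 0.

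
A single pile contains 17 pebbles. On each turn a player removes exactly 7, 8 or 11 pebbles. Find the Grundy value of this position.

2

Grundy values for subtraction set {7, 8, 11}:
k:     0  1  2  3  4  5  6  7  8  9 10 11 12 13 14 15 16 17
g(k):  0  0  0  0  0  0  0  1  1  1  1  1  1  1  2  2  2  2
So g(17) = 2.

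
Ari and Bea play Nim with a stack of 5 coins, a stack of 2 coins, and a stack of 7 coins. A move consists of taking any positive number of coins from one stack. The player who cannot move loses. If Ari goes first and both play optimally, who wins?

Bea wins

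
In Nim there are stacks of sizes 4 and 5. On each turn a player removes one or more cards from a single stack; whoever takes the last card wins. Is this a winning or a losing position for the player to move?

Compute the nim-sum pairwise:
4 ^ 5 = 1
The nim-sum is 1 ≠ 0, so this is an N-position: the player to move can win.

Winning position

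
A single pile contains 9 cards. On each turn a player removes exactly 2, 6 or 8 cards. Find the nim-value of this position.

2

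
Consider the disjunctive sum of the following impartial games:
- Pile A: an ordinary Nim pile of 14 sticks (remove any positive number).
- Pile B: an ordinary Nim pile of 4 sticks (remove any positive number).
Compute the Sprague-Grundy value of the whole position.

Pile A is a plain Nim pile of size 14, so its Grundy value is 14.
Pile B is a plain Nim pile of size 4, so its Grundy value is 4.
By the Sprague-Grundy theorem, the Grundy value of a sum of independent games is the XOR of the component values.
Combined value = 14 XOR 4 = 10.

10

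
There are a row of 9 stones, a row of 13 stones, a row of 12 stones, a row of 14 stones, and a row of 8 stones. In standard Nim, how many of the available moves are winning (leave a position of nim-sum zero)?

Compute the nim-sum pairwise:
9 ⊕ 13 = 4
4 ⊕ 12 = 8
8 ⊕ 14 = 6
6 ⊕ 8 = 14
The overall nim-sum is X = 14. A row of size p has a winning move iff p XOR X < p (reduce it to p XOR X).
  9: 9 XOR 14 = 7 < 9 — winning move (to 7).
  13: 13 XOR 14 = 3 < 13 — winning move (to 3).
  12: 12 XOR 14 = 2 < 12 — winning move (to 2).
  14: 14 XOR 14 = 0 < 14 — winning move (to 0).
  8: 8 XOR 14 = 6 < 8 — winning move (to 6).
That gives 5 winning moves.

5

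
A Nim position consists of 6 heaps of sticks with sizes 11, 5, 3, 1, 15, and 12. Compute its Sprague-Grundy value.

Nim-sum: 11 ^ 5 ^ 3 ^ 1 ^ 15 ^ 12 = 15.

15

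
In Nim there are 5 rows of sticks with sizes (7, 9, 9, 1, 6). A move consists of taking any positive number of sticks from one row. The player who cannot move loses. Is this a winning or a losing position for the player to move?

Losing position

Compute the nim-sum pairwise:
7 ⊕ 9 = 14
14 ⊕ 9 = 7
7 ⊕ 1 = 6
6 ⊕ 6 = 0
The nim-sum is 0, so this is a P-position: the player to move is in a losing position under optimal play.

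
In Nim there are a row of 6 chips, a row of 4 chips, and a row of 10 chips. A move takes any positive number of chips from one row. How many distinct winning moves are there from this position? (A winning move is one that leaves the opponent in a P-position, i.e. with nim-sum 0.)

1

Nim-sum: 6 ^ 4 ^ 10 = 8.
The overall nim-sum is X = 8. A row of size p has a winning move iff p XOR X < p (reduce it to p XOR X).
  6: 6 XOR 8 = 14 ≥ 6 — no move.
  4: 4 XOR 8 = 12 ≥ 4 — no move.
  10: 10 XOR 8 = 2 < 10 — winning move (to 2).
That gives 1 winning move.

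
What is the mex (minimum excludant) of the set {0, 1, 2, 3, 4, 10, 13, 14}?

5

The values 0, 1, 2, 3, 4 are all present; 5 is the first non-negative integer missing from the set.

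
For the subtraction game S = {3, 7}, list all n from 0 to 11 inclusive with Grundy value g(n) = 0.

Grundy values for subtraction set {3, 7}:
k:     0  1  2  3  4  5  6  7  8  9 10 11
g(k):  0  0  0  1  1  1  0  2  2  1  0  0
The P-positions (g = 0) in 0..11 are 0, 1, 2, 6, 10, 11.

0, 1, 2, 6, 10, 11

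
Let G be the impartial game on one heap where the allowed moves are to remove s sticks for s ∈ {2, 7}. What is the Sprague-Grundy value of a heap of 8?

Compute g(0), g(1), … for moves {2, 7}:
g(0) = mex{} = 0
g(1) = mex{} = 0
g(2) = mex{0} = 1
g(3) = mex{0} = 1
g(4) = mex{1} = 0
g(5) = mex{1} = 0
g(6) = mex{0} = 1
g(7) = mex{0} = 1
g(8) = mex{0,1} = 2
So g(8) = 2.

2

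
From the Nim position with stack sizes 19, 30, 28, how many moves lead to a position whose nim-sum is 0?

3

Compute the nim-sum pairwise:
19 ⊕ 30 = 13
13 ⊕ 28 = 17
The overall nim-sum is X = 17. A stack of size p has a winning move iff p XOR X < p (reduce it to p XOR X).
  19: 19 XOR 17 = 2 < 19 — winning move (to 2).
  30: 30 XOR 17 = 15 < 30 — winning move (to 15).
  28: 28 XOR 17 = 13 < 28 — winning move (to 13).
That gives 3 winning moves.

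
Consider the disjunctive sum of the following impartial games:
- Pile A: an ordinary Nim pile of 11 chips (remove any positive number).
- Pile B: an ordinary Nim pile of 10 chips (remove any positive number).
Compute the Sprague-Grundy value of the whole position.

Pile A is a plain Nim pile of size 11, so its Grundy value is 11.
Pile B is a plain Nim pile of size 10, so its Grundy value is 10.
The value of a disjunctive sum is the nim-sum of the parts.
Combined value = 11 XOR 10 = 1.

1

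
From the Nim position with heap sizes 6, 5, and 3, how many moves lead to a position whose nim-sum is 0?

0

In binary:
  110  (6)
  101  (5)
  011  (3)
  ---
  000  (0)
The nim-sum is already 0, so every move leaves a nonzero nim-sum — there are no winning moves.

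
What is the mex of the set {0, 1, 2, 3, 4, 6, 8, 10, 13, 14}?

5

The values 0, 1, 2, 3, 4 are all present; 5 is the first non-negative integer missing from the set.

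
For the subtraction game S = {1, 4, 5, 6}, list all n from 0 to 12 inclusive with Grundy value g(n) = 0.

Build the Grundy sequence with g(k) = mex{g(k−s) : s ∈ {1, 4, 5, 6}, s ≤ k}:
g(0) = mex{} = 0
g(1) = mex{0} = 1
g(2) = mex{1} = 0
g(3) = mex{0} = 1
g(4) = mex{0,1} = 2
g(5) = mex{0,1,2} = 3
g(6) = mex{0,1,3} = 2
g(7) = mex{0,1,2} = 3
g(8) = mex{0,1,2,3} = 4
g(9) = mex{1,2,3,4} = 0
g(10) = mex{0,2,3} = 1
g(11) = mex{1,2,3} = 0
g(12) = mex{0,2,3,4} = 1
The P-positions (g = 0) in 0..12 are 0, 2, 9, 11.

0, 2, 9, 11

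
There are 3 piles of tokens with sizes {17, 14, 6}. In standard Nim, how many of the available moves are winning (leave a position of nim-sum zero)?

Bitwise XOR of the heap sizes:
  10001  (17)
  01110  (14)
  00110  (6)
  -----
  11001  (25)
The overall nim-sum is X = 25. A pile of size p has a winning move iff p XOR X < p (reduce it to p XOR X).
  17: 17 XOR 25 = 8 < 17 — winning move (to 8).
  14: 14 XOR 25 = 23 ≥ 14 — no move.
  6: 6 XOR 25 = 31 ≥ 6 — no move.
That gives 1 winning move.

1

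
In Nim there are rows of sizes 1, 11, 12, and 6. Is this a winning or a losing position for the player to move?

Nim-sum: 1 XOR 11 XOR 12 XOR 6 = 0.
The nim-sum is 0, so this is a P-position: the player to move is in a losing position under optimal play.

Losing position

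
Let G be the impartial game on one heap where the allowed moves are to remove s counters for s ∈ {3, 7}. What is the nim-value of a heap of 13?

1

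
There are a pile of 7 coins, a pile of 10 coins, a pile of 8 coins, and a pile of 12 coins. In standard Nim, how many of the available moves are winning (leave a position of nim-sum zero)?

Nim-sum: 7 XOR 10 XOR 8 XOR 12 = 9.
The overall nim-sum is X = 9. A pile of size p has a winning move iff p XOR X < p (reduce it to p XOR X).
  7: 7 XOR 9 = 14 ≥ 7 — no move.
  10: 10 XOR 9 = 3 < 10 — winning move (to 3).
  8: 8 XOR 9 = 1 < 8 — winning move (to 1).
  12: 12 XOR 9 = 5 < 12 — winning move (to 5).
That gives 3 winning moves.

3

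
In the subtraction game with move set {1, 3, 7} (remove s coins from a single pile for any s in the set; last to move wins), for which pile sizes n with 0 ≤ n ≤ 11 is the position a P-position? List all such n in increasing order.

0, 2, 4, 6, 8, 10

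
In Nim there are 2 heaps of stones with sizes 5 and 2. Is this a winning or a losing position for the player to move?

Nim-sum: 5 ^ 2 = 7.
The nim-sum is 7 ≠ 0, so this is an N-position: the player to move can win.

Winning position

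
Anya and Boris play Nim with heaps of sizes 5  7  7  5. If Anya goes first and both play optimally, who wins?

Boris wins

Nim-sum: 5 XOR 7 XOR 7 XOR 5 = 0.
The nim-sum is 0, so this is a P-position: the player to move is in a losing position under optimal play; Anya is about to move from it and so loses — Boris wins.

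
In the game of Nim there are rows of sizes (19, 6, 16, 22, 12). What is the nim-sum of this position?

31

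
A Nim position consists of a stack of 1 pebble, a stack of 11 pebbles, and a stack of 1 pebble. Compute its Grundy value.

11

Compute the nim-sum pairwise:
1 ⊕ 11 = 10
10 ⊕ 1 = 11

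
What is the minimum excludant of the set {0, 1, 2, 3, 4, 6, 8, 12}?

The values 0, 1, 2, 3, 4 are all present; 5 is the first non-negative integer missing from the set.

5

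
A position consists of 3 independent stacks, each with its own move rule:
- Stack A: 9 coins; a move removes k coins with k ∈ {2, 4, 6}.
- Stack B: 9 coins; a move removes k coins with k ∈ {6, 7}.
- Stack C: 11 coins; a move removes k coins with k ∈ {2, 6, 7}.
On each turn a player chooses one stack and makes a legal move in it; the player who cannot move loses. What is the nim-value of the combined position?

0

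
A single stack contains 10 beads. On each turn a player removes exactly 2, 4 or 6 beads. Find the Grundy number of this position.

1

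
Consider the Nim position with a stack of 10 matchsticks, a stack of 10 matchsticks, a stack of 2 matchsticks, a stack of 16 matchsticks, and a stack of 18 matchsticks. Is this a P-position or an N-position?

P-position

Nim-sum: 10 ^ 10 ^ 2 ^ 16 ^ 18 = 0.
The nim-sum is 0, so this is a P-position: the player to move is in a losing position under optimal play.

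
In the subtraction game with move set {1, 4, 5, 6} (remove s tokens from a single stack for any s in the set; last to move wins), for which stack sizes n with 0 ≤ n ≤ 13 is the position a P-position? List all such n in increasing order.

0, 2, 9, 11

Build the Grundy sequence with g(k) = mex{g(k−s) : s ∈ {1, 4, 5, 6}, s ≤ k}:
g(0) = mex{} = 0
g(1) = mex{0} = 1
g(2) = mex{1} = 0
g(3) = mex{0} = 1
g(4) = mex{0,1} = 2
g(5) = mex{0,1,2} = 3
g(6) = mex{0,1,3} = 2
g(7) = mex{0,1,2} = 3
g(8) = mex{0,1,2,3} = 4
g(9) = mex{1,2,3,4} = 0
g(10) = mex{0,2,3} = 1
g(11) = mex{1,2,3} = 0
g(12) = mex{0,2,3,4} = 1
g(13) = mex{0,1,3,4} = 2
The P-positions (g = 0) in 0..13 are 0, 2, 9, 11.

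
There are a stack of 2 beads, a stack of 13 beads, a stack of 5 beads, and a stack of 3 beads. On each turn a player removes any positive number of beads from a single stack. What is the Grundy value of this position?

9

Nim-sum: 2 ^ 13 ^ 5 ^ 3 = 9.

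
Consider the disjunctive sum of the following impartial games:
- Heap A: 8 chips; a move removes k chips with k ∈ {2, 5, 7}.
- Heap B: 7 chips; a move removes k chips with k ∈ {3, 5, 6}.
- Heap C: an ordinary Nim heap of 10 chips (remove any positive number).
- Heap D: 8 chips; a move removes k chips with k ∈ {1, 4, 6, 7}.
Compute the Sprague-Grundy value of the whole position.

9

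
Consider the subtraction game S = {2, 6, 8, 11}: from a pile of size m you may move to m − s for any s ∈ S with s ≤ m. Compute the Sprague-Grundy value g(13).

2

Grundy values for subtraction set {2, 6, 8, 11}:
k:     0  1  2  3  4  5  6  7  8  9 10 11 12 13
g(k):  0  0  1  1  0  0  1  1  2  2  3  3  2  2
So g(13) = 2.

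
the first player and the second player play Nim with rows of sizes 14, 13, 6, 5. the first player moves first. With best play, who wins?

the second player wins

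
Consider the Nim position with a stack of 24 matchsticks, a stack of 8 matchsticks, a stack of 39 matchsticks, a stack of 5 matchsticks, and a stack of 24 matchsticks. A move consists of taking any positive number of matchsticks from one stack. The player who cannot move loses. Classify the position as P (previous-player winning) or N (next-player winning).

N-position

Nim-sum: 24 XOR 8 XOR 39 XOR 5 XOR 24 = 42.
The nim-sum is 42 ≠ 0, so this is an N-position: the player to move can win.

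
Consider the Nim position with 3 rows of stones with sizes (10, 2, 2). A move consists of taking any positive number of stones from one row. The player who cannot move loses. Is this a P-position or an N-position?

N-position

Nim-sum: 10 XOR 2 XOR 2 = 10.
The nim-sum is 10 ≠ 0, so this is an N-position: the player to move can win.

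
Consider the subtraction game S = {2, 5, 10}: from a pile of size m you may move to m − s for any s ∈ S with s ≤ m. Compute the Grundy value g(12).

Compute g(0), g(1), … for moves {2, 5, 10}:
g(0) = mex{} = 0
g(1) = mex{} = 0
g(2) = mex{0} = 1
g(3) = mex{0} = 1
g(4) = mex{1} = 0
g(5) = mex{0,1} = 2
g(6) = mex{0} = 1
g(7) = mex{1,2} = 0
g(8) = mex{1} = 0
g(9) = mex{0} = 1
g(10) = mex{0,2} = 1
g(11) = mex{0,1} = 2
g(12) = mex{0,1} = 2
So g(12) = 2.

2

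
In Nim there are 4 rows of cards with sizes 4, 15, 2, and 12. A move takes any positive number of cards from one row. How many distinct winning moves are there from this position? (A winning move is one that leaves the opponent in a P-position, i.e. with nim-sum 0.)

3

Write each in binary and XOR column by column:
  0100  (4)
  1111  (15)
  0010  (2)
  1100  (12)
  ----
  0101  (5)
The overall nim-sum is X = 5. A row of size p has a winning move iff p XOR X < p (reduce it to p XOR X).
  4: 4 XOR 5 = 1 < 4 — winning move (to 1).
  15: 15 XOR 5 = 10 < 15 — winning move (to 10).
  2: 2 XOR 5 = 7 ≥ 2 — no move.
  12: 12 XOR 5 = 9 < 12 — winning move (to 9).
That gives 3 winning moves.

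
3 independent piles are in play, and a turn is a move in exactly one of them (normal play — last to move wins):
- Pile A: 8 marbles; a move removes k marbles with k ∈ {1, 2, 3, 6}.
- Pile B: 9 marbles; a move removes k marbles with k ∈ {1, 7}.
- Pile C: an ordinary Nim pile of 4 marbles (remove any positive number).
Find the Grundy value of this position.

Build the Grundy sequence for pile A with g(k) = mex{g(k−s) : s ∈ {1, 2, 3, 6}, s ≤ k}:
g(0) = mex{} = 0
g(1) = mex{0} = 1
g(2) = mex{0,1} = 2
g(3) = mex{0,1,2} = 3
g(4) = mex{1,2,3} = 0
g(5) = mex{0,2,3} = 1
g(6) = mex{0,1,3} = 2
g(7) = mex{0,1,2} = 3
g(8) = mex{1,2,3} = 0
So g(8) = 0.
Build the Grundy sequence for pile B with g(k) = mex{g(k−s) : s ∈ {1, 7}, s ≤ k}:
k:     0  1  2  3  4  5  6  7  8  9
g(k):  0  1  0  1  0  1  0  1  0  1
So g(9) = 1.
Pile C is a plain Nim pile of size 4, so its Grundy value is 4.
By the Sprague-Grundy theorem, the Grundy value of a sum of independent games is the XOR of the component values.
Combined value = 0 XOR 1 XOR 4 = 5.

5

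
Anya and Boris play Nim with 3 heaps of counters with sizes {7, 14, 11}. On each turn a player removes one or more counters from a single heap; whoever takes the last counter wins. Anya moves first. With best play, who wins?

Anya wins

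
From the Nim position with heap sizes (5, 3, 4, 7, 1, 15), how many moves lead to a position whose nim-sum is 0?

1

Compute the nim-sum pairwise:
5 ^ 3 = 6
6 ^ 4 = 2
2 ^ 7 = 5
5 ^ 1 = 4
4 ^ 15 = 11
The overall nim-sum is X = 11. A heap of size p has a winning move iff p XOR X < p (reduce it to p XOR X).
  5: 5 XOR 11 = 14 ≥ 5 — no move.
  3: 3 XOR 11 = 8 ≥ 3 — no move.
  4: 4 XOR 11 = 15 ≥ 4 — no move.
  7: 7 XOR 11 = 12 ≥ 7 — no move.
  1: 1 XOR 11 = 10 ≥ 1 — no move.
  15: 15 XOR 11 = 4 < 15 — winning move (to 4).
That gives 1 winning move.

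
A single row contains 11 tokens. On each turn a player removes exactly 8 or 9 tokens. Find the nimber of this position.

1

Build the Grundy sequence with g(k) = mex{g(k−s) : s ∈ {8, 9}, s ≤ k}:
k:     0  1  2  3  4  5  6  7  8  9 10 11
g(k):  0  0  0  0  0  0  0  0  1  1  1  1
So g(11) = 1.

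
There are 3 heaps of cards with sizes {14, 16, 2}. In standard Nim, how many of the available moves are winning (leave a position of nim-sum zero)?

Write each in binary and XOR column by column:
  01110  (14)
  10000  (16)
  00010  (2)
  -----
  11100  (28)
The overall nim-sum is X = 28. A heap of size p has a winning move iff p XOR X < p (reduce it to p XOR X).
  14: 14 XOR 28 = 18 ≥ 14 — no move.
  16: 16 XOR 28 = 12 < 16 — winning move (to 12).
  2: 2 XOR 28 = 30 ≥ 2 — no move.
That gives 1 winning move.

1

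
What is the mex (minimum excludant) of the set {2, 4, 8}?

0

0 is not in the set, so the mex is 0.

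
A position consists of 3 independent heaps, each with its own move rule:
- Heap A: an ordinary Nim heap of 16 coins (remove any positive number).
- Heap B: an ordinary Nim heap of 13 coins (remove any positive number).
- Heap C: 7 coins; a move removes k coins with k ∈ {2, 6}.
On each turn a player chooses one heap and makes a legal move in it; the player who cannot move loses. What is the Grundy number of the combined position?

28

Heap A is a plain Nim heap of size 16, so its Grundy value is 16.
Heap B is a plain Nim heap of size 13, so its Grundy value is 13.
For heap C, compute g(0), g(1), … with moves {2, 6}:
g(0) = mex{} = 0
g(1) = mex{} = 0
g(2) = mex{0} = 1
g(3) = mex{0} = 1
g(4) = mex{1} = 0
g(5) = mex{1} = 0
g(6) = mex{0} = 1
g(7) = mex{0} = 1
So g(7) = 1.
By the Sprague-Grundy theorem, the Grundy value of a sum of independent games is the XOR of the component values.
Combined value = 16 XOR 13 XOR 1 = 28.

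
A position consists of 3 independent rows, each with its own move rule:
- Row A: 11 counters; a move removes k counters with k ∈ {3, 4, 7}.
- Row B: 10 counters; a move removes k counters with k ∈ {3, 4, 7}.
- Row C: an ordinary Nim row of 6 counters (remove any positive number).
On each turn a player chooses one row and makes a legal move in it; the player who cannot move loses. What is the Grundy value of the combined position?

6

For row A, compute g(0), g(1), … with moves {3, 4, 7}:
g(0) = mex{} = 0
g(1) = mex{} = 0
g(2) = mex{} = 0
g(3) = mex{0} = 1
g(4) = mex{0} = 1
g(5) = mex{0} = 1
g(6) = mex{0,1} = 2
g(7) = mex{0,1} = 2
g(8) = mex{0,1} = 2
g(9) = mex{0,1,2} = 3
g(10) = mex{1,2} = 0
g(11) = mex{1,2} = 0
So g(11) = 0.
Grundy values for row B (subtraction set {3, 4, 7}):
k:     0  1  2  3  4  5  6  7  8  9 10
g(k):  0  0  0  1  1  1  2  2  2  3  0
So g(10) = 0.
Row C is a plain Nim row of size 6, so its Grundy value is 6.
The value of a disjunctive sum is the nim-sum of the parts.
Combined value = 0 XOR 0 XOR 6 = 6.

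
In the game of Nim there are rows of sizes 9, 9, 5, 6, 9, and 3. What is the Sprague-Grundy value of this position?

9

Bitwise XOR of the heap sizes:
  1001  (9)
  1001  (9)
  0101  (5)
  0110  (6)
  1001  (9)
  0011  (3)
  ----
  1001  (9)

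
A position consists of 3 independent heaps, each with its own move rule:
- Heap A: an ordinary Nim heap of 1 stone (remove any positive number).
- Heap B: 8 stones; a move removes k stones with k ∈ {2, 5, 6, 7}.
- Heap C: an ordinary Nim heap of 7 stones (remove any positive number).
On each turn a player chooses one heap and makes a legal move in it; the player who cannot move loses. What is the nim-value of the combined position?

4

Heap A is a plain Nim heap of size 1, so its Grundy value is 1.
Grundy values for heap B (subtraction set {2, 5, 6, 7}):
k:     0  1  2  3  4  5  6  7  8
g(k):  0  0  1  1  0  2  1  3  2
So g(8) = 2.
Heap C is a plain Nim heap of size 7, so its Grundy value is 7.
The value of a disjunctive sum is the nim-sum of the parts.
Combined value = 1 ⊕ 2 ⊕ 7 = 4.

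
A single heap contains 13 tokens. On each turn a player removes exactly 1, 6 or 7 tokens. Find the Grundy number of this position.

1

Compute g(0), g(1), … for moves {1, 6, 7}:
g(0) = mex{} = 0
g(1) = mex{0} = 1
g(2) = mex{1} = 0
g(3) = mex{0} = 1
g(4) = mex{1} = 0
g(5) = mex{0} = 1
g(6) = mex{0,1} = 2
g(7) = mex{0,1,2} = 3
g(8) = mex{0,1,3} = 2
g(9) = mex{0,1,2} = 3
g(10) = mex{0,1,3} = 2
g(11) = mex{0,1,2} = 3
g(12) = mex{1,2,3} = 0
g(13) = mex{0,2,3} = 1
So g(13) = 1.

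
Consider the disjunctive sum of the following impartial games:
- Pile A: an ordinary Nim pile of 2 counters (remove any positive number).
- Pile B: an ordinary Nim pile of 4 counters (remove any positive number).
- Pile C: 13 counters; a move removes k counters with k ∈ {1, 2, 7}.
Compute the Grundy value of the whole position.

7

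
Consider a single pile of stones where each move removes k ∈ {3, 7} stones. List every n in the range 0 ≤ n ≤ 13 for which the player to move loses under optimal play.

0, 1, 2, 6, 10, 11, 12

Grundy values for subtraction set {3, 7}:
g(0) = mex{} = 0
g(1) = mex{} = 0
g(2) = mex{} = 0
g(3) = mex{0} = 1
g(4) = mex{0} = 1
g(5) = mex{0} = 1
g(6) = mex{1} = 0
g(7) = mex{0,1} = 2
g(8) = mex{0,1} = 2
g(9) = mex{0} = 1
g(10) = mex{1,2} = 0
g(11) = mex{1,2} = 0
g(12) = mex{1} = 0
g(13) = mex{0} = 1
The P-positions (g = 0) in 0..13 are 0, 1, 2, 6, 10, 11, 12.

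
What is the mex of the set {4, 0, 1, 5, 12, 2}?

The values 0, 1, 2 are all present; 3 is the first non-negative integer missing from the set.

3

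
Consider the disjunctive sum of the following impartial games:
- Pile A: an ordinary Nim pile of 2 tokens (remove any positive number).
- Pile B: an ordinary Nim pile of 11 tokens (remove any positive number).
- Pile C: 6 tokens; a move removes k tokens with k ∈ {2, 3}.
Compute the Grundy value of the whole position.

9

Pile A is a plain Nim pile of size 2, so its Grundy value is 2.
Pile B is a plain Nim pile of size 11, so its Grundy value is 11.
Build the Grundy sequence for pile C with g(k) = mex{g(k−s) : s ∈ {2, 3}, s ≤ k}:
g(0) = mex{} = 0
g(1) = mex{} = 0
g(2) = mex{0} = 1
g(3) = mex{0} = 1
g(4) = mex{0,1} = 2
g(5) = mex{1} = 0
g(6) = mex{1,2} = 0
So g(6) = 0.
By the Sprague-Grundy theorem, the Grundy value of a sum of independent games is the XOR of the component values.
Combined value = 2 ⊕ 11 ⊕ 0 = 9.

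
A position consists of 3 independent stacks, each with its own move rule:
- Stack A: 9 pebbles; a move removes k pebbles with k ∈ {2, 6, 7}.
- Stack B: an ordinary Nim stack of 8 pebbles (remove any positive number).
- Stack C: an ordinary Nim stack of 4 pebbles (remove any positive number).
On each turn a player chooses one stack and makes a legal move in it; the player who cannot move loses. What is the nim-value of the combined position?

Grundy values for stack A (subtraction set {2, 6, 7}):
g(0) = mex{} = 0
g(1) = mex{} = 0
g(2) = mex{0} = 1
g(3) = mex{0} = 1
g(4) = mex{1} = 0
g(5) = mex{1} = 0
g(6) = mex{0} = 1
g(7) = mex{0} = 1
g(8) = mex{0,1} = 2
g(9) = mex{1} = 0
So g(9) = 0.
Stack B is a plain Nim stack of size 8, so its Grundy value is 8.
Stack C is a plain Nim stack of size 4, so its Grundy value is 4.
By the Sprague-Grundy theorem, the Grundy value of a sum of independent games is the XOR of the component values.
Combined value = 0 ⊕ 8 ⊕ 4 = 12.

12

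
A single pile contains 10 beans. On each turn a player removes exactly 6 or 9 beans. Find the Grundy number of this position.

1

Build the Grundy sequence with g(k) = mex{g(k−s) : s ∈ {6, 9}, s ≤ k}:
g(0) = mex{} = 0
g(1) = mex{} = 0
g(2) = mex{} = 0
g(3) = mex{} = 0
g(4) = mex{} = 0
g(5) = mex{} = 0
g(6) = mex{0} = 1
g(7) = mex{0} = 1
g(8) = mex{0} = 1
g(9) = mex{0} = 1
g(10) = mex{0} = 1
So g(10) = 1.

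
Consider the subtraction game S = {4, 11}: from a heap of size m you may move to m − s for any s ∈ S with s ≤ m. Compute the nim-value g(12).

Compute g(0), g(1), … for moves {4, 11}:
k:     0  1  2  3  4  5  6  7  8  9 10 11 12
g(k):  0  0  0  0  1  1  1  1  0  0  0  2  1
So g(12) = 1.

1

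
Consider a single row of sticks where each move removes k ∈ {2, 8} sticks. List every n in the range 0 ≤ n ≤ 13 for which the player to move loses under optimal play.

Build the Grundy sequence with g(k) = mex{g(k−s) : s ∈ {2, 8}, s ≤ k}:
k:     0  1  2  3  4  5  6  7  8  9 10 11 12 13
g(k):  0  0  1  1  0  0  1  1  2  2  0  0  1  1
The P-positions (g = 0) in 0..13 are 0, 1, 4, 5, 10, 11.

0, 1, 4, 5, 10, 11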